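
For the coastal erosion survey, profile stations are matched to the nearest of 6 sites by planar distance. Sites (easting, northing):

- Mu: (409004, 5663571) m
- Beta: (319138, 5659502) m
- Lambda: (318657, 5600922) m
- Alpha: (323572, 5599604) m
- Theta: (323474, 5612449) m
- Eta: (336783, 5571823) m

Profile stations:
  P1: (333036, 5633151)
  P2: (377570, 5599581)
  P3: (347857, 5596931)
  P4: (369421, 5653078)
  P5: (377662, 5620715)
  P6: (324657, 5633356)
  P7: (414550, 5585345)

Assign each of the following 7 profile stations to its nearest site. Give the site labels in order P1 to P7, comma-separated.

Theta, Eta, Alpha, Mu, Mu, Theta, Mu

P1 → Theta (d²=520004648.00)
P2 → Eta (d²=2434085933.00)
P3 → Alpha (d²=596906154.00)
P4 → Mu (d²=1676916938.00)
P5 → Mu (d²=2818957700.00)
P6 → Theta (d²=438502138.00)
P7 → Mu (d²=6150065192.00)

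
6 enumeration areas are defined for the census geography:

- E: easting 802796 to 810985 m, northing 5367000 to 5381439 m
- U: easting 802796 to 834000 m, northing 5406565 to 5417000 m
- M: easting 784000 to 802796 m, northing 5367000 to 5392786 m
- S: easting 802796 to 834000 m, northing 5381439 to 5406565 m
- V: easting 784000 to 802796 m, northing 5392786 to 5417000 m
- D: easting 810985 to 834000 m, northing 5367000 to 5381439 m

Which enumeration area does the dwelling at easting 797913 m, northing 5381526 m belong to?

M

The point has easting = 797913 and northing = 5381526.
Only M satisfies 784000 ≤ easting ≤ 802796 and 5367000 ≤ northing ≤ 5392786.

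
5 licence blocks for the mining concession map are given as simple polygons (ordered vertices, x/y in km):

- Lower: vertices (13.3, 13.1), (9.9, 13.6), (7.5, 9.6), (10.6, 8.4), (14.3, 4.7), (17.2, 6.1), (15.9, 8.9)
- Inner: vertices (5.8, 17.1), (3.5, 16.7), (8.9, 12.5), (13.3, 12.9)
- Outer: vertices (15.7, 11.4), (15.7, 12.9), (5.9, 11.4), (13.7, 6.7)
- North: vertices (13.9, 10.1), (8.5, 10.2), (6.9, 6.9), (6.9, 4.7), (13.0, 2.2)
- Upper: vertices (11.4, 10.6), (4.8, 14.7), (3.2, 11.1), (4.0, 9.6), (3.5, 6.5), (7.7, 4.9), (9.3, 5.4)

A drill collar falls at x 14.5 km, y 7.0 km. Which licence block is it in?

Lower

Cast a ray rightward from (14.5, 7.0). For each polygon, the edges (by vertex number in listed order) whose endpoints lie on opposite sides of y = 7.0, where each meets that height, and whether that is right or left of the point:
Lower: 4–5 at x≈12.00 (left), 6–7 at x≈16.78 (right) → 1 crossing.
Inner: no edge straddles that height → 0 crossings.
Outer: 3–4 at x≈13.20 (left), 4–1 at x≈13.83 (left) → 0 crossings.
North: 2–3 at x≈6.95 (left), 5–1 at x≈13.55 (left) → 0 crossings.
Upper: 4–5 at x≈3.58 (left), 7–1 at x≈9.95 (left) → 0 crossings.
Only Lower has an odd count, so the point is inside Lower.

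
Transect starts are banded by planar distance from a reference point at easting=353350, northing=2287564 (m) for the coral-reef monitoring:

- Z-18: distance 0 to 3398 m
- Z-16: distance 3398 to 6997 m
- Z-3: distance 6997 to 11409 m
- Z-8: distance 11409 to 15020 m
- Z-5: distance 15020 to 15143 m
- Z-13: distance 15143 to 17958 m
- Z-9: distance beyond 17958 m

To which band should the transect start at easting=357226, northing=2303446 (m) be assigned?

Z-13

Distance = √((357226−353350)² + (2303446−2287564)²) = √(15023376.000 + 252237924.000) = 16348.128 m.
15143 ≤ 16348.128 < 17958 → Z-13.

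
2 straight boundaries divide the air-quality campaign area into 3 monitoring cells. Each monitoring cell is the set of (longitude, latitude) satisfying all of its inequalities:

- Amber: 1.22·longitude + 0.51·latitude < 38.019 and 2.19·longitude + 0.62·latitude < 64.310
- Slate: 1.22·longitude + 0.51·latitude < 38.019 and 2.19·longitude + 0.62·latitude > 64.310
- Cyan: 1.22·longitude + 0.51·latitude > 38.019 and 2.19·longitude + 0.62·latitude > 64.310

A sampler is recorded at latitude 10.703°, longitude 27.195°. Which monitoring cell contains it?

1.22·27.195 + 0.51·10.703 = 38.636, which is > 38.019
2.19·27.195 + 0.62·10.703 = 66.193, which is > 64.310
This sign pattern matches Cyan.

Cyan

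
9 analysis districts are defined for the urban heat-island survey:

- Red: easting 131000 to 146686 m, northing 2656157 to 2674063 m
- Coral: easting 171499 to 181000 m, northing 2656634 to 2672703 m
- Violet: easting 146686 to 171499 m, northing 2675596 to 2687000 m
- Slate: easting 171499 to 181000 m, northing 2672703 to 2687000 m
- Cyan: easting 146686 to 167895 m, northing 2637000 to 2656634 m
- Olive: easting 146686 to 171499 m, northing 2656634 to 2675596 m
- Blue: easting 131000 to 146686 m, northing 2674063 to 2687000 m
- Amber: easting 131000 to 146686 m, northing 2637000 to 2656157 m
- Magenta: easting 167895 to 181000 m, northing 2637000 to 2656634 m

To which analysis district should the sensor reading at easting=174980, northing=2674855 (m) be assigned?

Slate

The point has easting = 174980 and northing = 2674855.
Only Slate satisfies 171499 ≤ easting ≤ 181000 and 2672703 ≤ northing ≤ 2687000.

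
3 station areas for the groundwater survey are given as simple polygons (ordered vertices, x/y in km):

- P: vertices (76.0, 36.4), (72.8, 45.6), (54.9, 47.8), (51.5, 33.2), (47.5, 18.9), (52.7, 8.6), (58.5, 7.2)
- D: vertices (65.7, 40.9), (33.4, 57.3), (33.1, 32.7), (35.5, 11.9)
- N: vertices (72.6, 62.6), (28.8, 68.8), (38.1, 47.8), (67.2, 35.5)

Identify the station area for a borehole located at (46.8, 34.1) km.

D

Cast a ray rightward from (46.8, 34.1). For each polygon, the edges (by vertex number in listed order) whose endpoints lie on opposite sides of y = 34.1, where each meets that height, and whether that is right or left of the point:
P: 3–4 at x≈51.71 (right), 7–1 at x≈74.62 (right) → 2 crossings.
D: 2–3 at x≈33.12 (left), 4–1 at x≈58.62 (right) → 1 crossing.
N: no edge straddles that height → 0 crossings.
Only D has an odd count, so the point is inside D.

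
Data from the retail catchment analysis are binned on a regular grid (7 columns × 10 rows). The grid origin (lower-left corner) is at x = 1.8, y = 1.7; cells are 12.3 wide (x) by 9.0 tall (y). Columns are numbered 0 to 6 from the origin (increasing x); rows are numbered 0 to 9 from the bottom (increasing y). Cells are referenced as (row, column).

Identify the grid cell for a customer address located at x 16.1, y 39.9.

Column index: ⌊(16.1 − 1.8) / 12.3⌋ = ⌊1.163⌋ = 1
Row offset from origin: ⌊(39.9 − 1.7) / 9.0⌋ = ⌊4.244⌋ = 4 → row 4

(4, 1)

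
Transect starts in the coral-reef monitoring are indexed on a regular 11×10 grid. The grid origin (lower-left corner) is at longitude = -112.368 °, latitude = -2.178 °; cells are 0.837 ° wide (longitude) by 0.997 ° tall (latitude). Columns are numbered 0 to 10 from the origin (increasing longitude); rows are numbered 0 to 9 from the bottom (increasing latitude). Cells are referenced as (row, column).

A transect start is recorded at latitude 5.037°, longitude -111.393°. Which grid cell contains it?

Column index: ⌊(-111.393 − -112.368) / 0.837⌋ = ⌊1.165⌋ = 1
Row offset from origin: ⌊(5.037 − -2.178) / 0.997⌋ = ⌊7.237⌋ = 7 → row 7

(7, 1)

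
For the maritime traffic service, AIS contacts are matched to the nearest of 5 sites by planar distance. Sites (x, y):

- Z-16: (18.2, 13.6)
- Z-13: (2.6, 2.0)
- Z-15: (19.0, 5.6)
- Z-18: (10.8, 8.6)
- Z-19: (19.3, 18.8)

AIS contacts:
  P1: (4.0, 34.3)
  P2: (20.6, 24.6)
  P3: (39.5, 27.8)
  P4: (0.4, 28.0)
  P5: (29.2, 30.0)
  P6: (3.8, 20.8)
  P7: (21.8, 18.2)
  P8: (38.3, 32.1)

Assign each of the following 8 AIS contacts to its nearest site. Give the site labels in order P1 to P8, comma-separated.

Z-19, Z-19, Z-19, Z-19, Z-19, Z-18, Z-19, Z-19

P1 → Z-19 (d²=474.34)
P2 → Z-19 (d²=35.33)
P3 → Z-19 (d²=489.04)
P4 → Z-19 (d²=441.85)
P5 → Z-19 (d²=223.45)
P6 → Z-18 (d²=197.84)
P7 → Z-19 (d²=6.61)
P8 → Z-19 (d²=537.89)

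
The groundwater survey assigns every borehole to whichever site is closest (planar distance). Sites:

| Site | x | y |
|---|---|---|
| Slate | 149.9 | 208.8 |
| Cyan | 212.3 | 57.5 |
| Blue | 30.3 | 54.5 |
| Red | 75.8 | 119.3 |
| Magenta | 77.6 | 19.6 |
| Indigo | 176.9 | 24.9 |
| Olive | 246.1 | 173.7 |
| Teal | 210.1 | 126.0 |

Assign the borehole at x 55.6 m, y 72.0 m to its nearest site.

Squared distances to each site:
Slate: 27606.730; Cyan: 24765.140; Blue: 946.340; Red: 2645.330; Magenta: 3229.760; Indigo: 16932.100; Olive: 46633.140; Teal: 26786.250.
Minimum at Blue.

Blue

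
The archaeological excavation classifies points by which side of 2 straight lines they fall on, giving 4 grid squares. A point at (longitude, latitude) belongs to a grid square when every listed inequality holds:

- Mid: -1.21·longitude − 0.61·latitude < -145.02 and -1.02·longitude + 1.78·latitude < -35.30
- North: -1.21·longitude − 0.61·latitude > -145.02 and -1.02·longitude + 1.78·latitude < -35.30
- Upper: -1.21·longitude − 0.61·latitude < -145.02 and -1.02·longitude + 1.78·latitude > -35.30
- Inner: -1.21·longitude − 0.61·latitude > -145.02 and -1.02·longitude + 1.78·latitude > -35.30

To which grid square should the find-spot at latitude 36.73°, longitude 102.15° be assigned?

-1.21·102.15 − 0.61·36.73 = -146.007, which is < -145.02
-1.02·102.15 + 1.78·36.73 = -38.814, which is < -35.30
This sign pattern matches Mid.

Mid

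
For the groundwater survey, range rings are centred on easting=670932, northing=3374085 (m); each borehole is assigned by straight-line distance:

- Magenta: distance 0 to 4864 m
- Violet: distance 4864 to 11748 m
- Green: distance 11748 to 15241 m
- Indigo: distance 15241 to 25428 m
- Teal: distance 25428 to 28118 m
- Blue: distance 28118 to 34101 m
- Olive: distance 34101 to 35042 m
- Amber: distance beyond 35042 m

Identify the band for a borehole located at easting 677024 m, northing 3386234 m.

Green

Distance = √((677024−670932)² + (3386234−3374085)²) = √(37112464.000 + 147598201.000) = 13590.830 m.
11748 ≤ 13590.830 < 15241 → Green.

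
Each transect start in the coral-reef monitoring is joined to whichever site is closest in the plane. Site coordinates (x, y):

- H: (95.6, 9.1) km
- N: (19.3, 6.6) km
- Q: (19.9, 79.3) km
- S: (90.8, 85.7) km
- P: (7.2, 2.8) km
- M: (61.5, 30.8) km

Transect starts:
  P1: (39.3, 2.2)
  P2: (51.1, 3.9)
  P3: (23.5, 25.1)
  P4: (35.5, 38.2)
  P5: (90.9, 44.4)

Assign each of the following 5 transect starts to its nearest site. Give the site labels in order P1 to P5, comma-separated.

N, M, N, M, M

P1 → N (d²=419.36)
P2 → M (d²=831.77)
P3 → N (d²=359.89)
P4 → M (d²=730.76)
P5 → M (d²=1049.32)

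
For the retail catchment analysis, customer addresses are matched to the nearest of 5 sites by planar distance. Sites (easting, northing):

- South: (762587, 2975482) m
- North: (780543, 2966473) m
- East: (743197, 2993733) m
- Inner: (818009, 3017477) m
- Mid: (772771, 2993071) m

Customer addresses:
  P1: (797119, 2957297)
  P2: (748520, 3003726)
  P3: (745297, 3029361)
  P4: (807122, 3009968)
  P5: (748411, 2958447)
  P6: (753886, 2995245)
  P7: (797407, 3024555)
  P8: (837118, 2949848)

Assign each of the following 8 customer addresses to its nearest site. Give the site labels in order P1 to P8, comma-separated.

North, East, East, Inner, South, East, Inner, North

P1 → North (d²=358962752.00)
P2 → East (d²=128194378.00)
P3 → East (d²=1273764384.00)
P4 → Inner (d²=174911850.00)
P5 → South (d²=491150201.00)
P6 → East (d²=116540865.00)
P7 → Inner (d²=474540488.00)
P8 → North (d²=3477121250.00)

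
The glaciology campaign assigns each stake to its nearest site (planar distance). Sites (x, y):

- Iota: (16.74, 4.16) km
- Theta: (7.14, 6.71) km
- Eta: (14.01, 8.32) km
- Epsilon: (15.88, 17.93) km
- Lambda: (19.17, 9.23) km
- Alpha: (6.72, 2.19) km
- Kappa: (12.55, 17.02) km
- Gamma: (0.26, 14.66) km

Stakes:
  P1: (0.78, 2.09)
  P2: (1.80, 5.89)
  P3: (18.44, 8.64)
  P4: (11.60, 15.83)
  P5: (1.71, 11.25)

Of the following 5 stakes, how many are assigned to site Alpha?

P1 → Alpha
P2 → Theta
P3 → Lambda
P4 → Kappa
P5 → Gamma
1 of the 5 goes to Alpha.

1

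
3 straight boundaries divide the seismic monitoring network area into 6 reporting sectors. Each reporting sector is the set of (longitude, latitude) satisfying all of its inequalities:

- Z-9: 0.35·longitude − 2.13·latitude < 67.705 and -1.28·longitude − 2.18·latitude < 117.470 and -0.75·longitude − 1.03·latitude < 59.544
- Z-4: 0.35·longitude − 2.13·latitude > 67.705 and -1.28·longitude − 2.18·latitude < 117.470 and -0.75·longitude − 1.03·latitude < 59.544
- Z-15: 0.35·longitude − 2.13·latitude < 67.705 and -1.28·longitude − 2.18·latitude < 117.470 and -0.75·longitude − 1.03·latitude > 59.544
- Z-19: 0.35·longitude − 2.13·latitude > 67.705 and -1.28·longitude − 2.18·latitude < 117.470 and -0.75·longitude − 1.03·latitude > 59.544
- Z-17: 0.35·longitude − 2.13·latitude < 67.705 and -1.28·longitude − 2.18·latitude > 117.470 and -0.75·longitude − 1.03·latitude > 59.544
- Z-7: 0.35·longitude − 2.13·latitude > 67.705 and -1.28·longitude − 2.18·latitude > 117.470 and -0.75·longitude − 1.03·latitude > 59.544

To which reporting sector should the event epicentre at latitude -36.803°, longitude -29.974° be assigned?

Z-7

0.35·-29.974 − 2.13·-36.803 = 67.899, which is > 67.705
-1.28·-29.974 − 2.18·-36.803 = 118.597, which is > 117.470
-0.75·-29.974 − 1.03·-36.803 = 60.388, which is > 59.544
This sign pattern matches Z-7.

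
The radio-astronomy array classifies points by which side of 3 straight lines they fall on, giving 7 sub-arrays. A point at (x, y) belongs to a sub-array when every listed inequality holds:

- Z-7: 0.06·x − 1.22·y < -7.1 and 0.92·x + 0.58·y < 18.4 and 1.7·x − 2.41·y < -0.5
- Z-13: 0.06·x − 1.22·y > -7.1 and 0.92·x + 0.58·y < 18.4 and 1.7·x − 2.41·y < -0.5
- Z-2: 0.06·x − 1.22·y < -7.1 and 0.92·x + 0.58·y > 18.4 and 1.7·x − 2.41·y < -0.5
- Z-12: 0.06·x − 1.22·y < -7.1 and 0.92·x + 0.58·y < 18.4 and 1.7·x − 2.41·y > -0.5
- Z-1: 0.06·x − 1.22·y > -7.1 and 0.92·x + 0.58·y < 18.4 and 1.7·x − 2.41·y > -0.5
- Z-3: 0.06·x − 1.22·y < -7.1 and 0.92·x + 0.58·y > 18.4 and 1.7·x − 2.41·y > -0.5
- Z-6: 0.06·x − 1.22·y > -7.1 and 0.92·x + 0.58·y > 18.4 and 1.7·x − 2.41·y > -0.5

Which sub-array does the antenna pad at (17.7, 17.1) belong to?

Z-2

0.06·17.7 − 1.22·17.1 = -19.800, which is < -7.1
0.92·17.7 + 0.58·17.1 = 26.202, which is > 18.4
1.7·17.7 − 2.41·17.1 = -11.121, which is < -0.5
This sign pattern matches Z-2.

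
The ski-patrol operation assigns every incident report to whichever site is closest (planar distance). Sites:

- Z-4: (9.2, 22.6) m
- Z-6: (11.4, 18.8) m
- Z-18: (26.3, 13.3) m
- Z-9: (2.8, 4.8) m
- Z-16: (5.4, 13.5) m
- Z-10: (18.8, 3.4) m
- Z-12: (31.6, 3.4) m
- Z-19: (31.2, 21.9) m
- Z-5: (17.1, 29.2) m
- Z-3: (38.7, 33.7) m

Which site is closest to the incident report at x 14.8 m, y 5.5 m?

Squared distances to each site:
Z-4: 323.770; Z-6: 188.450; Z-18: 193.090; Z-9: 144.490; Z-16: 152.360; Z-10: 20.410; Z-12: 286.650; Z-19: 537.920; Z-5: 566.980; Z-3: 1366.450.
Minimum at Z-10.

Z-10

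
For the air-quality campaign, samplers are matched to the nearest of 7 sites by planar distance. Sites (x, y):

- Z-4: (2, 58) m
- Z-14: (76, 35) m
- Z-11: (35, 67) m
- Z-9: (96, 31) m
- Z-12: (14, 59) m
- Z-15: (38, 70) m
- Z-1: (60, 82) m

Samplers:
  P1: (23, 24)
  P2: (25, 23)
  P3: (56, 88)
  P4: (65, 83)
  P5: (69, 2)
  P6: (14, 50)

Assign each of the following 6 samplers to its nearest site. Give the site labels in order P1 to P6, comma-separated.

Z-12, Z-12, Z-1, Z-1, Z-14, Z-12

P1 → Z-12 (d²=1306.00)
P2 → Z-12 (d²=1417.00)
P3 → Z-1 (d²=52.00)
P4 → Z-1 (d²=26.00)
P5 → Z-14 (d²=1138.00)
P6 → Z-12 (d²=81.00)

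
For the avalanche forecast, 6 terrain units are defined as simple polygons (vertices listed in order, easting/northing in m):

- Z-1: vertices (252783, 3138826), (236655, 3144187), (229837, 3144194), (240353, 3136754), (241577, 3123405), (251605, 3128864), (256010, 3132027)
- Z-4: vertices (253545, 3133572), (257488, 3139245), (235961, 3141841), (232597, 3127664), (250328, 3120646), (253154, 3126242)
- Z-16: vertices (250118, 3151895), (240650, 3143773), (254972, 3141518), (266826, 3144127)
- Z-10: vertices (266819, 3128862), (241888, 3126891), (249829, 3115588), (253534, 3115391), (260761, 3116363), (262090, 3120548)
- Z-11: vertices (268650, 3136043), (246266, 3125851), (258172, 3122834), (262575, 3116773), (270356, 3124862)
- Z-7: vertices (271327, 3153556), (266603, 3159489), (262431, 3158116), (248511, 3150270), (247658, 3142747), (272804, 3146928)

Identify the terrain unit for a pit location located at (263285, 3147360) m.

Cast a ray rightward from (263285, 3147360). For each polygon, the edges (by vertex number in listed order) whose endpoints lie on opposite sides of northing = 3147360, where each meets that height, and whether that is right or left of the point:
Z-1: no edge straddles that height → 0 crossings.
Z-4: no edge straddles that height → 0 crossings.
Z-16: 1–2 at easting≈244831.4 (left), 4–1 at easting≈259872.2 (left) → 0 crossings.
Z-10: no edge straddles that height → 0 crossings.
Z-11: no edge straddles that height → 0 crossings.
Z-7: 4–5 at easting≈248181.0 (left), 6–1 at easting≈272707.7 (right) → 1 crossing.
Only Z-7 has an odd count, so the point is inside Z-7.

Z-7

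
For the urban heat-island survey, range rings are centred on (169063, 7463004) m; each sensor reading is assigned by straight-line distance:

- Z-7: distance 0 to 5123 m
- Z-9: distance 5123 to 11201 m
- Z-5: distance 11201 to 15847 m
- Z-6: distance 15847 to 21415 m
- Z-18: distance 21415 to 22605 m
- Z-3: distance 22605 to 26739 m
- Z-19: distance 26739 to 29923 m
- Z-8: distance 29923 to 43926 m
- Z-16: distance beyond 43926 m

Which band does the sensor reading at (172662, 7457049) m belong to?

Distance = √((172662−169063)² + (7457049−7463004)²) = √(12952801.000 + 35462025.000) = 6958.076 m.
5123 ≤ 6958.076 < 11201 → Z-9.

Z-9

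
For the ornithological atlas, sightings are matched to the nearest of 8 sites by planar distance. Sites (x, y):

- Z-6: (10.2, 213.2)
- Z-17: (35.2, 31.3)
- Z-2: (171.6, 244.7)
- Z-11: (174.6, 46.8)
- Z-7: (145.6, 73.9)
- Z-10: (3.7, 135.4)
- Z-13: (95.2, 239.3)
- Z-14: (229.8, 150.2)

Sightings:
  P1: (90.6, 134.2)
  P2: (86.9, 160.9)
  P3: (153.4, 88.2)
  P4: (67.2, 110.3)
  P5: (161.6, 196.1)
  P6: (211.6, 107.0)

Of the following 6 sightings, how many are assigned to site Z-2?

1

P1 → Z-7
P2 → Z-13
P3 → Z-7
P4 → Z-10
P5 → Z-2
P6 → Z-14
1 of the 6 goes to Z-2.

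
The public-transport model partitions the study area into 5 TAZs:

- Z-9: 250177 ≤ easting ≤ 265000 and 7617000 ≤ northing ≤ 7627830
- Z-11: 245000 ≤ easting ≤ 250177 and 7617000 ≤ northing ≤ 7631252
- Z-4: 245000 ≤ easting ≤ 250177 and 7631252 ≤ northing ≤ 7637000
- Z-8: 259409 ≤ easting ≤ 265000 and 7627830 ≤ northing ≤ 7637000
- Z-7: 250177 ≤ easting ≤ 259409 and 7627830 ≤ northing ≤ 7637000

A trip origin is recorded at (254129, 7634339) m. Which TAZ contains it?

The point has easting = 254129 and northing = 7634339.
Only Z-7 satisfies 250177 ≤ easting ≤ 259409 and 7627830 ≤ northing ≤ 7637000.

Z-7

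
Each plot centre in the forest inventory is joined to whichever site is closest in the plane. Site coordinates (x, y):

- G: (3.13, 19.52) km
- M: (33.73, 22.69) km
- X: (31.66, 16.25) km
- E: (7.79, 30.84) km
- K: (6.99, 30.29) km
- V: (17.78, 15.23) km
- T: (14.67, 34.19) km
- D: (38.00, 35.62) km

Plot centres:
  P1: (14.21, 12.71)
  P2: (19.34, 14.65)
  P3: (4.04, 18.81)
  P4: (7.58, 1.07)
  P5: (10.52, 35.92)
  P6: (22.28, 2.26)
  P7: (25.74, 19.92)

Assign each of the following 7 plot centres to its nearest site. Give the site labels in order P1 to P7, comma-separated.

P1 → V (d²=19.10)
P2 → V (d²=2.77)
P3 → G (d²=1.33)
P4 → V (d²=304.55)
P5 → T (d²=20.22)
P6 → V (d²=188.47)
P7 → X (d²=48.52)

V, V, G, V, T, V, X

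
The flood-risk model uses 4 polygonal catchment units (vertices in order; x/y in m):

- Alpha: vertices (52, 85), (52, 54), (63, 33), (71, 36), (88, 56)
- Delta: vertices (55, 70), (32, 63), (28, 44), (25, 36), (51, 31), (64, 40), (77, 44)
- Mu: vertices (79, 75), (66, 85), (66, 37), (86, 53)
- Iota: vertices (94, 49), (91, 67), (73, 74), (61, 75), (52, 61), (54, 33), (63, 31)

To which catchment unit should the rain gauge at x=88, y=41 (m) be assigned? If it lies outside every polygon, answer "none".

Cast a ray rightward from (88, 41). For each polygon, the edges (by vertex number in listed order) whose endpoints lie on opposite sides of y = 41, where each meets that height, and whether that is right or left of the point:
Alpha: 2–3 at x≈58.8 (left), 4–5 at x≈75.2 (left) → 0 crossings.
Delta: 3–4 at x≈26.9 (left), 6–7 at x≈67.2 (left) → 0 crossings.
Mu: 2–3 at x≈66.0 (left), 3–4 at x≈71.0 (left) → 0 crossings.
Iota: 5–6 at x≈53.4 (left), 7–1 at x≈80.2 (left) → 0 crossings.
All counts are even, so the point lies outside every listed polygon.

none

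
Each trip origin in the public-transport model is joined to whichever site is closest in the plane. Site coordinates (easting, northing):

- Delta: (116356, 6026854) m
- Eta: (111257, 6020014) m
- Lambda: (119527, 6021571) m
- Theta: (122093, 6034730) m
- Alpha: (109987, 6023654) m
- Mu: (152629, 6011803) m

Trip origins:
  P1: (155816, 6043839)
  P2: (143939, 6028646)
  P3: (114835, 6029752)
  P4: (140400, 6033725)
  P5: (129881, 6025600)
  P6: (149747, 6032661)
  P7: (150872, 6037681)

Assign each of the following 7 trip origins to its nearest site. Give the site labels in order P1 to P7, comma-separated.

Mu, Mu, Delta, Theta, Lambda, Mu, Mu

P1 → Mu (d²=1036462265.00)
P2 → Mu (d²=359202749.00)
P3 → Delta (d²=10711845.00)
P4 → Theta (d²=336156274.00)
P5 → Lambda (d²=123438157.00)
P6 → Mu (d²=443362088.00)
P7 → Mu (d²=672757933.00)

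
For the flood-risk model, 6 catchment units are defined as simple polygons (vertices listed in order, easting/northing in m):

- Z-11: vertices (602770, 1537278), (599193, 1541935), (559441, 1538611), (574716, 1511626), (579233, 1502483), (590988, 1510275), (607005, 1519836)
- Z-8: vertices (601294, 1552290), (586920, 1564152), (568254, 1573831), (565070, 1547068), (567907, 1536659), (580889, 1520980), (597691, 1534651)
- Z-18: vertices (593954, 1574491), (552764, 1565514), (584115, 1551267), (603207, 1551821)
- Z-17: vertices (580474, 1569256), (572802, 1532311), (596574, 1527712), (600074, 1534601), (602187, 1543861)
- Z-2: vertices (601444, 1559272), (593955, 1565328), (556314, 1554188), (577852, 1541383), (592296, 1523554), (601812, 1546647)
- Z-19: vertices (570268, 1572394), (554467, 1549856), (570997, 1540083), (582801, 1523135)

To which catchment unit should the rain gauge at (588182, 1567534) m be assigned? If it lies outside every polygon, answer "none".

Z-18

Cast a ray rightward from (588182, 1567534). For each polygon, the edges (by vertex number in listed order) whose endpoints lie on opposite sides of northing = 1567534, where each meets that height, and whether that is right or left of the point:
Z-11: no edge straddles that height → 0 crossings.
Z-8: 2–3 at easting≈580397.8 (left), 3–4 at easting≈567504.8 (left) → 0 crossings.
Z-18: 1–2 at easting≈562032.6 (left), 4–1 at easting≈596793.6 (right) → 1 crossing.
Z-17: 1–2 at easting≈580116.4 (left), 5–1 at easting≈581946.3 (left) → 0 crossings.
Z-2: no edge straddles that height → 0 crossings.
Z-19: 1–2 at easting≈566860.7 (left), 4–1 at easting≈571504.5 (left) → 0 crossings.
Only Z-18 has an odd count, so the point is inside Z-18.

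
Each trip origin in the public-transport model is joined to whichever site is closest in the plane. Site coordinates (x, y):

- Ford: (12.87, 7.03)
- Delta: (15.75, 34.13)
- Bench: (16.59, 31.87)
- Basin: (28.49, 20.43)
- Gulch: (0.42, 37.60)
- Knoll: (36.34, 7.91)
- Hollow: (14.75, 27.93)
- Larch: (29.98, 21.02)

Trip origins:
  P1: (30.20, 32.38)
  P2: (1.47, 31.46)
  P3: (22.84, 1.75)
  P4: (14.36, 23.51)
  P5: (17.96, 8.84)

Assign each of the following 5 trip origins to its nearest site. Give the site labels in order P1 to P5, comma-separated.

Larch, Gulch, Ford, Hollow, Ford

P1 → Larch (d²=129.10)
P2 → Gulch (d²=38.80)
P3 → Ford (d²=127.28)
P4 → Hollow (d²=19.69)
P5 → Ford (d²=29.18)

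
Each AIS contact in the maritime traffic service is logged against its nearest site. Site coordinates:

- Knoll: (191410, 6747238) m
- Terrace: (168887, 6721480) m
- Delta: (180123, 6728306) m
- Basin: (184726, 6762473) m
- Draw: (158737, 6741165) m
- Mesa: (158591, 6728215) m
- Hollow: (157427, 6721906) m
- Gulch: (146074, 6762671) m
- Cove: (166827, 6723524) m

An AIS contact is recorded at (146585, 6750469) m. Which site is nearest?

Squared distances to each site:
Knoll: 2019719986.000; Terrace: 1337741325.000; Delta: 1615996013.000; Basin: 1598831897.000; Draw: 234235520.000; Mesa: 639384552.000; Hollow: 933393933.000; Gulch: 149149925.000; Cove: 1135771589.000.
Minimum at Gulch.

Gulch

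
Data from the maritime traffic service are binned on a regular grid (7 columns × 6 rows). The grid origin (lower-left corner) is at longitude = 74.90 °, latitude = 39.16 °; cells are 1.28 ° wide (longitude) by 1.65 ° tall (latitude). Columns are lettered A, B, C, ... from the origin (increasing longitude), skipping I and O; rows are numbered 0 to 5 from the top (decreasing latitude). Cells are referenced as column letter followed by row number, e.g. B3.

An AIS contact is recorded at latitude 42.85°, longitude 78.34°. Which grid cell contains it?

Column index: ⌊(78.34 − 74.90) / 1.28⌋ = ⌊2.687⌋ = 2 → column C
Row offset from origin: ⌊(42.85 − 39.16) / 1.65⌋ = ⌊2.236⌋ = 2 → row 3 (counted from top)

C3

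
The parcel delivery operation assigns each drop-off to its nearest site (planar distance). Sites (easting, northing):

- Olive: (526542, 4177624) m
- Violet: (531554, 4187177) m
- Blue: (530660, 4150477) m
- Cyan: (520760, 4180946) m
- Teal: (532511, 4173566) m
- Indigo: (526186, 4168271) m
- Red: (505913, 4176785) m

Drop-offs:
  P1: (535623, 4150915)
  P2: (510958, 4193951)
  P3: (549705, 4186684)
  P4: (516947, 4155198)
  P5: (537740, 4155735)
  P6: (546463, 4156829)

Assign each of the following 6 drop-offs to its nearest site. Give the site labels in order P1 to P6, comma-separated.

Blue, Cyan, Violet, Blue, Blue, Blue

P1 → Blue (d²=24823213.00)
P2 → Cyan (d²=265209229.00)
P3 → Violet (d²=329701850.00)
P4 → Blue (d²=210334210.00)
P5 → Blue (d²=77772964.00)
P6 → Blue (d²=290082713.00)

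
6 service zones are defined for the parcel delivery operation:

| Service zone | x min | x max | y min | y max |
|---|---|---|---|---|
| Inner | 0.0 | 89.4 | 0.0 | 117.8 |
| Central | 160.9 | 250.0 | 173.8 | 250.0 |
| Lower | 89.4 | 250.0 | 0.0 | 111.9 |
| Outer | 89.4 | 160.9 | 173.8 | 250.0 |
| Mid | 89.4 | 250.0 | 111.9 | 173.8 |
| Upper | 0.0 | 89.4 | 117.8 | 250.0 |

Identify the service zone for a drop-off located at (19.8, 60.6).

Inner

The point has x = 19.8 and y = 60.6.
Only Inner satisfies 0.0 ≤ x ≤ 89.4 and 0.0 ≤ y ≤ 117.8.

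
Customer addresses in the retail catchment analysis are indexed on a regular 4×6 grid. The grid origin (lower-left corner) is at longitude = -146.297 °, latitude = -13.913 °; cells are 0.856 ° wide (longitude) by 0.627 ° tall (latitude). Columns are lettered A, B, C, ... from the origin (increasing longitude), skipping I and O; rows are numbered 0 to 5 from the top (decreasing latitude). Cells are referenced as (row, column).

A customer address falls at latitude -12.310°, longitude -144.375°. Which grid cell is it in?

Column index: ⌊(-144.375 − -146.297) / 0.856⌋ = ⌊2.245⌋ = 2 → column C
Row offset from origin: ⌊(-12.310 − -13.913) / 0.627⌋ = ⌊2.557⌋ = 2 → row 3 (counted from top)

(3, C)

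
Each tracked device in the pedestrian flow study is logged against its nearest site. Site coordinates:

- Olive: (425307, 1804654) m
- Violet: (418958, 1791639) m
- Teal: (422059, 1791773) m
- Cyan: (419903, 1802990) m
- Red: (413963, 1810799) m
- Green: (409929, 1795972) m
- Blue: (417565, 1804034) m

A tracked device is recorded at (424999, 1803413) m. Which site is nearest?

Squared distances to each site:
Olive: 1634945.000; Violet: 175120757.000; Teal: 144133200.000; Cyan: 26148145.000; Red: 176346292.000; Green: 282473381.000; Blue: 55649997.000.
Minimum at Olive.

Olive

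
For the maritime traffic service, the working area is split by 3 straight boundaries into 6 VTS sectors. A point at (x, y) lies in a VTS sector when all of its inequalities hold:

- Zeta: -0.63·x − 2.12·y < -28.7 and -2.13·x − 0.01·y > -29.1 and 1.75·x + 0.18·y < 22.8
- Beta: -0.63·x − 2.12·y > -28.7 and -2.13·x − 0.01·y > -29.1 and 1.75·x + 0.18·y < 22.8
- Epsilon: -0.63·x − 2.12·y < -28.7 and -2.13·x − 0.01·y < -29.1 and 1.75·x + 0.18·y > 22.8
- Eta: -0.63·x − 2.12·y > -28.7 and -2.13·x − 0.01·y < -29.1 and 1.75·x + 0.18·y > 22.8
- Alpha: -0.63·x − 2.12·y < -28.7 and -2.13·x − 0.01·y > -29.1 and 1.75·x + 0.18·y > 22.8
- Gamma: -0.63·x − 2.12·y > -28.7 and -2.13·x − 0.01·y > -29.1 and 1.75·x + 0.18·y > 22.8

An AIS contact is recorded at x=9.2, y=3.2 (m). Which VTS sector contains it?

Beta

-0.63·9.2 − 2.12·3.2 = -12.580, which is > -28.7
-2.13·9.2 − 0.01·3.2 = -19.628, which is > -29.1
1.75·9.2 + 0.18·3.2 = 16.676, which is < 22.8
This sign pattern matches Beta.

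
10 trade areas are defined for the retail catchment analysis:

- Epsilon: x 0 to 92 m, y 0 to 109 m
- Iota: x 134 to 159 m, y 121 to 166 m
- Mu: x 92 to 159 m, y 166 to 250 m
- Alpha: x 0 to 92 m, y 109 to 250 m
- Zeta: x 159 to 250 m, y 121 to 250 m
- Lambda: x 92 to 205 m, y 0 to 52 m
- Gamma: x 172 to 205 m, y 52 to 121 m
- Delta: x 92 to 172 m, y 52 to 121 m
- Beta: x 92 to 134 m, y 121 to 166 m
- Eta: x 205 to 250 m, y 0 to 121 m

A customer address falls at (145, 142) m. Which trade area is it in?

The point has x = 145 and y = 142.
Only Iota satisfies 134 ≤ x ≤ 159 and 121 ≤ y ≤ 166.

Iota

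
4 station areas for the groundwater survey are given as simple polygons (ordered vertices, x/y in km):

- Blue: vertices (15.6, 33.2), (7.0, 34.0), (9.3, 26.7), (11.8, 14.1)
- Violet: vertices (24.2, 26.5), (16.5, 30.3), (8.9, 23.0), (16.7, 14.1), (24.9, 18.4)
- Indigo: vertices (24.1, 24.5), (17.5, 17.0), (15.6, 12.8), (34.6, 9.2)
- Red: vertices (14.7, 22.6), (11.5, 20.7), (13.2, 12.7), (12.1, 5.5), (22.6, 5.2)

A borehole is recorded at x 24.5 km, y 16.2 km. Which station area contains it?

Cast a ray rightward from (24.5, 16.2). For each polygon, the edges (by vertex number in listed order) whose endpoints lie on opposite sides of y = 16.2, where each meets that height, and whether that is right or left of the point:
Blue: 3–4 at x≈11.38 (left), 4–1 at x≈12.22 (left) → 0 crossings.
Violet: 3–4 at x≈14.86 (left), 4–5 at x≈20.70 (left) → 0 crossings.
Indigo: 2–3 at x≈17.14 (left), 4–1 at x≈29.80 (right) → 1 crossing.
Red: 2–3 at x≈12.46 (left), 5–1 at x≈17.61 (left) → 0 crossings.
Only Indigo has an odd count, so the point is inside Indigo.

Indigo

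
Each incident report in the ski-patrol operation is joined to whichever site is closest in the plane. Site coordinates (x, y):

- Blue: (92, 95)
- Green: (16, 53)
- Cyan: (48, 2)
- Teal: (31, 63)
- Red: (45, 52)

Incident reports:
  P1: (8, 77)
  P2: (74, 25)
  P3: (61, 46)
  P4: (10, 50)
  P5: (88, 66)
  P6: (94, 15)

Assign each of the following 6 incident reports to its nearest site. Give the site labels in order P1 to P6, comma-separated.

Green, Cyan, Red, Green, Blue, Cyan

P1 → Green (d²=640.00)
P2 → Cyan (d²=1205.00)
P3 → Red (d²=292.00)
P4 → Green (d²=45.00)
P5 → Blue (d²=857.00)
P6 → Cyan (d²=2285.00)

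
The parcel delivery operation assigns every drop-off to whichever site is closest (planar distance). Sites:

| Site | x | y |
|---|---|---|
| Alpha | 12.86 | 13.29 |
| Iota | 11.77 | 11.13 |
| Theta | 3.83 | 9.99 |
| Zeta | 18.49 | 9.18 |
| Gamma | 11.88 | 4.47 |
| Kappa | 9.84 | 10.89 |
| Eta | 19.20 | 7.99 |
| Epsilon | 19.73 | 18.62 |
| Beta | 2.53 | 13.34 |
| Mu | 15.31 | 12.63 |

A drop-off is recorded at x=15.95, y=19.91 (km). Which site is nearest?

Epsilon

Squared distances to each site:
Alpha: 53.373; Iota: 94.561; Theta: 245.301; Zeta: 121.585; Gamma: 254.959; Kappa: 118.692; Eta: 152.649; Epsilon: 15.953; Beta: 223.261; Mu: 53.408.
Minimum at Epsilon.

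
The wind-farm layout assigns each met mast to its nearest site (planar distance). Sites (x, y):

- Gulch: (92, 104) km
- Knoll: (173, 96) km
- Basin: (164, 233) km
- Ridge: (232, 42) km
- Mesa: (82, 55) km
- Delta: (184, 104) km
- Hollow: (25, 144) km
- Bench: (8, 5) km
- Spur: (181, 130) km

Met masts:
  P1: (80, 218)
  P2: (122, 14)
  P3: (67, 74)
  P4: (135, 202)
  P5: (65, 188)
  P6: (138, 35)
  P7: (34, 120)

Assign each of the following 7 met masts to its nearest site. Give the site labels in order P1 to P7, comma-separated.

P1 → Basin (d²=7281.00)
P2 → Mesa (d²=3281.00)
P3 → Mesa (d²=586.00)
P4 → Basin (d²=1802.00)
P5 → Hollow (d²=3536.00)
P6 → Mesa (d²=3536.00)
P7 → Hollow (d²=657.00)

Basin, Mesa, Mesa, Basin, Hollow, Mesa, Hollow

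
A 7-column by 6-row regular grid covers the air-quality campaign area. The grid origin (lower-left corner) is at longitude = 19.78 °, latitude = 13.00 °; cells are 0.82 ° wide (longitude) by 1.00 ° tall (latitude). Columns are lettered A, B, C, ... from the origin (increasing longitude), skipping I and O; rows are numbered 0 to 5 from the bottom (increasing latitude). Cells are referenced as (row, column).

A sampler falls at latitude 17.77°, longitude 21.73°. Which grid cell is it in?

(4, C)

Column index: ⌊(21.73 − 19.78) / 0.82⌋ = ⌊2.378⌋ = 2 → column C
Row offset from origin: ⌊(17.77 − 13.00) / 1.00⌋ = ⌊4.770⌋ = 4 → row 4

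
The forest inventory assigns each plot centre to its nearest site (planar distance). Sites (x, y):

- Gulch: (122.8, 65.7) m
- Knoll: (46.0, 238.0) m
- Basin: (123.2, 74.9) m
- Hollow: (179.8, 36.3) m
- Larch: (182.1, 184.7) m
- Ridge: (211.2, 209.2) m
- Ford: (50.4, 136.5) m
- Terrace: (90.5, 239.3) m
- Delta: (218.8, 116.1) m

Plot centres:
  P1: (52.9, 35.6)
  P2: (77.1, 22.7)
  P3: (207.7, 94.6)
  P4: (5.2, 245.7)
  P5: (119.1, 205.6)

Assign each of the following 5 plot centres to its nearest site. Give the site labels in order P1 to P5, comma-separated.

Gulch, Gulch, Delta, Knoll, Terrace

P1 → Gulch (d²=5792.02)
P2 → Gulch (d²=3937.49)
P3 → Delta (d²=585.46)
P4 → Knoll (d²=1723.93)
P5 → Terrace (d²=1953.65)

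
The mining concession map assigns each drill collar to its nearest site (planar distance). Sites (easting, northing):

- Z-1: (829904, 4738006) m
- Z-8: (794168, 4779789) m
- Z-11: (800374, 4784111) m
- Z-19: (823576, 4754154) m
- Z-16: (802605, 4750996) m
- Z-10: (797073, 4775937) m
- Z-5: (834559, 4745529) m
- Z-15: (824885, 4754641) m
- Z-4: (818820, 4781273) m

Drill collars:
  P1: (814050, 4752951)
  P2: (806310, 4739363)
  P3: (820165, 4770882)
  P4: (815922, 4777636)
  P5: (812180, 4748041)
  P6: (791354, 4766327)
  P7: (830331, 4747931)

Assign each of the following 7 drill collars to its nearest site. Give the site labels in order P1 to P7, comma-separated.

Z-19, Z-16, Z-4, Z-4, Z-16, Z-10, Z-5

P1 → Z-19 (d²=92191885.00)
P2 → Z-16 (d²=149053714.00)
P3 → Z-4 (d²=109781906.00)
P4 → Z-4 (d²=21626173.00)
P5 → Z-16 (d²=100412650.00)
P6 → Z-10 (d²=125059061.00)
P7 → Z-5 (d²=23645588.00)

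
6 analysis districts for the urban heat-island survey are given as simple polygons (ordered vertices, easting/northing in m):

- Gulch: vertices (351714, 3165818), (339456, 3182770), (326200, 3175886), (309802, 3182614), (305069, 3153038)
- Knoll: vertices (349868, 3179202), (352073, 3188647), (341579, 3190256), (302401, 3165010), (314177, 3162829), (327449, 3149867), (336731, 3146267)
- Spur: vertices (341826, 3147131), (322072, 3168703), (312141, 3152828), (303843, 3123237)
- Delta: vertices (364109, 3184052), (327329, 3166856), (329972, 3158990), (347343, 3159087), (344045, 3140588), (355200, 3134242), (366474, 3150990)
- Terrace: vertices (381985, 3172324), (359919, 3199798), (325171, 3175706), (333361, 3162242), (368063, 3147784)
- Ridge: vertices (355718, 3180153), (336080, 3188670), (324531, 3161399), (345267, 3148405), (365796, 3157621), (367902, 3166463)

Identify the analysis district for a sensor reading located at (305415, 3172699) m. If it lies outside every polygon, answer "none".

none

Cast a ray rightward from (305415, 3172699). For each polygon, the edges (by vertex number in listed order) whose endpoints lie on opposite sides of northing = 3172699, where each meets that height, and whether that is right or left of the point:
Gulch: 1–2 at easting≈346738.3 (right), 4–5 at easting≈308215.3 (right) → 2 crossings.
Knoll: 3–4 at easting≈314333.2 (right), 7–1 at easting≈347274.1 (right) → 2 crossings.
Spur: no edge straddles that height → 0 crossings.
Delta: 1–2 at easting≈339826.4 (right), 7–1 at easting≈364921.1 (right) → 2 crossings.
Terrace: 1–2 at easting≈381683.8 (right), 3–4 at easting≈327000.1 (right) → 2 crossings.
Ridge: 2–3 at easting≈329316.4 (right), 6–1 at easting≈362352.0 (right) → 2 crossings.
All counts are even, so the point lies outside every listed polygon.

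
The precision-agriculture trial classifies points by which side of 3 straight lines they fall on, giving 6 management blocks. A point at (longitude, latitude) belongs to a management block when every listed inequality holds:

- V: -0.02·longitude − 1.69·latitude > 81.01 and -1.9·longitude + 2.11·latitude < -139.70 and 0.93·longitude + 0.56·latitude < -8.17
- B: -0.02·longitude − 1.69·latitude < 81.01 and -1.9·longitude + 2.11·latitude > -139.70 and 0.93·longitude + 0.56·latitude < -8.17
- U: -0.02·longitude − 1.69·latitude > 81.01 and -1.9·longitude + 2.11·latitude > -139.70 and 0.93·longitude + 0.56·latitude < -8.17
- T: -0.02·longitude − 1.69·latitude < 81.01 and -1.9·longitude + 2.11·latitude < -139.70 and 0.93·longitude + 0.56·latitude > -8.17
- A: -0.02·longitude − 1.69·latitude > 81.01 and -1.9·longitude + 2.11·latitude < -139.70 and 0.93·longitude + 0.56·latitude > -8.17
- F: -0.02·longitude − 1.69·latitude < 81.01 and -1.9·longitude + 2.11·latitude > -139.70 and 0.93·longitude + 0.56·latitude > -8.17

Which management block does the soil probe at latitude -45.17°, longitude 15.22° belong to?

B

-0.02·15.22 − 1.69·-45.17 = 76.033, which is < 81.01
-1.9·15.22 + 2.11·-45.17 = -124.227, which is > -139.70
0.93·15.22 + 0.56·-45.17 = -11.141, which is < -8.17
This sign pattern matches B.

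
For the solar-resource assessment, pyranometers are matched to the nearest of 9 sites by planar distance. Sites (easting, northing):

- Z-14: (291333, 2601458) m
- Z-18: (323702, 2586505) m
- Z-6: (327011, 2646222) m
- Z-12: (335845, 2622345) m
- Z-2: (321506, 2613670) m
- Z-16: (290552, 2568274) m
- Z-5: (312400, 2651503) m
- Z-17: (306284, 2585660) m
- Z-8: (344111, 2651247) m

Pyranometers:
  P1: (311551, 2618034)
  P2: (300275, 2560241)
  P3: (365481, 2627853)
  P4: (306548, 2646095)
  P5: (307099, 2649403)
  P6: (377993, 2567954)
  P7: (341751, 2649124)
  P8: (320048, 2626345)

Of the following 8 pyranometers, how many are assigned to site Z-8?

P1 → Z-2
P2 → Z-16
P3 → Z-12
P4 → Z-5
P5 → Z-5
P6 → Z-18
P7 → Z-8
P8 → Z-2
1 of the 8 goes to Z-8.

1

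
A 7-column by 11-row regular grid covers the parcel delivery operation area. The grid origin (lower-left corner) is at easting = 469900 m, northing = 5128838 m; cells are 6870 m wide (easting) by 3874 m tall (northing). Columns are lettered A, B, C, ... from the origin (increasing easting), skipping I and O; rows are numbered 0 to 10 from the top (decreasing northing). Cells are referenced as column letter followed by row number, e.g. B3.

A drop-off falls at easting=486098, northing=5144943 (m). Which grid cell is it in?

Column index: ⌊(486098 − 469900) / 6870⌋ = ⌊2.358⌋ = 2 → column C
Row offset from origin: ⌊(5144943 − 5128838) / 3874⌋ = ⌊4.157⌋ = 4 → row 6 (counted from top)

C6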